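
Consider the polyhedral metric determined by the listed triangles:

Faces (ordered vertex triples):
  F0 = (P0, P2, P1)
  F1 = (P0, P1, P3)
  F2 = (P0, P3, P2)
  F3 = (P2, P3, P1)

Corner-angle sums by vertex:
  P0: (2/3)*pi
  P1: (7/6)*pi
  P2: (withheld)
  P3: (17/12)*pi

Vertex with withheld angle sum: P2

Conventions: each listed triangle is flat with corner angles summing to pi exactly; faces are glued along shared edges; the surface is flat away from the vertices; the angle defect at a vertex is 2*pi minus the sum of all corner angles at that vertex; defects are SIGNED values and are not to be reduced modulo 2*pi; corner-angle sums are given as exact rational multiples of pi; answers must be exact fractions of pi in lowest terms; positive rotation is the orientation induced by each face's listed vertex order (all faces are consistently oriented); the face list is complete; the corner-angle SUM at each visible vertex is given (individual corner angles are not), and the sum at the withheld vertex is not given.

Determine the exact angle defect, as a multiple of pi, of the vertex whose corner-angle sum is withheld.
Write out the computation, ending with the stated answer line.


V = 4, E = 6, F = 4; chi = V - E + F = 2
Gauss-Bonnet: total defect = 2*pi*chi = 4*pi; visible defects sum to (11/4)*pi

Answer: defect(P2) = (5/4)*pi


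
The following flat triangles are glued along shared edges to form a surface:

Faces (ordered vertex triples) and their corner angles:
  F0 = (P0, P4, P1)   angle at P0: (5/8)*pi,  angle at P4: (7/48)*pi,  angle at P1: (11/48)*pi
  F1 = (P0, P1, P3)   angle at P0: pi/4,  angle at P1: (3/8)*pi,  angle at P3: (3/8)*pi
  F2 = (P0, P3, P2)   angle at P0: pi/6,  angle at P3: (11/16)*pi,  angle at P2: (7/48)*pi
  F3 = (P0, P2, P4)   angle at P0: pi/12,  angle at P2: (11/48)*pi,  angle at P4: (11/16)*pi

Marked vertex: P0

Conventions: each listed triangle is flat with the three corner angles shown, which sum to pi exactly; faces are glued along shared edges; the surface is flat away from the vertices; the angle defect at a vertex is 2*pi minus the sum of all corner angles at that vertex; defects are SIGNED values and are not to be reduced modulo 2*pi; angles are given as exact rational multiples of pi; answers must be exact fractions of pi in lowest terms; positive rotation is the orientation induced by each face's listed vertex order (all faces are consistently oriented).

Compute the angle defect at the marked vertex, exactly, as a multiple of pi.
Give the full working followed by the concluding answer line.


Sum of corner angles at P0: (9/8)*pi
defect = 2*pi - (9/8)*pi

Answer: defect(P0) = (7/8)*pi


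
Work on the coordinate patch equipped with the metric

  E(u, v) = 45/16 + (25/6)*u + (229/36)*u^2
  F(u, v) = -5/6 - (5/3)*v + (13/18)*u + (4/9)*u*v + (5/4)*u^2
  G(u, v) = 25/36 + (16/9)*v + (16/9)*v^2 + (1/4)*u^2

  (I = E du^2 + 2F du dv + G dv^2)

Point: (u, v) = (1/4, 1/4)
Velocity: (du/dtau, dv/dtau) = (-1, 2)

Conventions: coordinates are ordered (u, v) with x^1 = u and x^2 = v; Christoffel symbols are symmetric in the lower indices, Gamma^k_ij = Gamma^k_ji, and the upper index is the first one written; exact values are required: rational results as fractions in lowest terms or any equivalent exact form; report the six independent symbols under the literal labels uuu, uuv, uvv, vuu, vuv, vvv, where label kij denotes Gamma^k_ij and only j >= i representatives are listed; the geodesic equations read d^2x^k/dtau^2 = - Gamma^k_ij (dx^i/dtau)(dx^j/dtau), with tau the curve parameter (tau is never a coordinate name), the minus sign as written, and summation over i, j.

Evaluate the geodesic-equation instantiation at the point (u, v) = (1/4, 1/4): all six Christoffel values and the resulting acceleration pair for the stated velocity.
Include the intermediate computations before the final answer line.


E = 2449/576, F = -185/192, G = 81/64 at the point
E_u = 529/72, E_v = 0, F_u = 35/24, F_v = -14/9, G_u = 1/8, G_v = 8/3
EG - F^2 = 10259/2304;  g^inv = (2304/10259) * [[81/64, 185/192], [185/192, 2449/576]]
first-kind symbols [ij,l] = (1/2)(d_i g_jl + d_j g_il - d_l g_ij): [uu,u] = E_u/2 = 529/144, [uu,v] = F_u - E_v/2 = 35/24, [uv,u] = E_v/2 = 0, [uv,v] = G_u/2 = 1/16, [vv,u] = F_v - G_u/2 = -233/144, [vv,v] = G_v/2 = 4/3
Gamma^u_ij = (G*[ij,u] - F*[ij,v])/(EG - F^2), Gamma^v_ij = (E*[ij,v] - F*[ij,u])/(EG - F^2)
Gamma_uuu = 55799/41036, Gamma_uuv = 555/41036, Gamma_uvv = -7033/41036, Gamma_vuu = 89765/41036, Gamma_vuv = 2449/41036, Gamma_vvv = 37877/41036
d^2u/dtau^2 = -(Gamma_uuu*(-1)^2 + 2*Gamma_uuv*(-1)*(2) + Gamma_uvv*(2)^2) = -25447/41036
d^2v/dtau^2 = -(Gamma_vuu*(-1)^2 + 2*Gamma_vuv*(-1)*(2) + Gamma_vvv*(2)^2) = -231477/41036

Answer: Gamma_uuu = 55799/41036, Gamma_uuv = 555/41036, Gamma_uvv = -7033/41036, Gamma_vuu = 89765/41036, Gamma_vuv = 2449/41036, Gamma_vvv = 37877/41036; accelerations (d^2u/dtau^2, d^2v/dtau^2) = (-25447/41036, -231477/41036)


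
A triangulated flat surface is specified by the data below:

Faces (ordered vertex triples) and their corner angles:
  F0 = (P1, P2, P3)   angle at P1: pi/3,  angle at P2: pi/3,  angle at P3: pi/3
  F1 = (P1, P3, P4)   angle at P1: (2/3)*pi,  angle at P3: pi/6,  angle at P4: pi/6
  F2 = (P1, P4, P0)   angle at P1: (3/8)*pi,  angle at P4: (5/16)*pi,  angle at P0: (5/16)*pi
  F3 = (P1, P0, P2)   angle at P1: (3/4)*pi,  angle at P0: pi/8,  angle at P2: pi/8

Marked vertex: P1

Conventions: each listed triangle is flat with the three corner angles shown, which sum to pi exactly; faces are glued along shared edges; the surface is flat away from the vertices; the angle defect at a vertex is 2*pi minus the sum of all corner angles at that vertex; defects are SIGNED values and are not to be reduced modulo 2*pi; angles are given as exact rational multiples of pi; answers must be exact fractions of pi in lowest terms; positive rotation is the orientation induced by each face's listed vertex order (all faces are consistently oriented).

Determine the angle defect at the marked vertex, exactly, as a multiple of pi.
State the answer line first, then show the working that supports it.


Answer: defect(P1) = -pi/8

Sum of corner angles at P1: (17/8)*pi
defect = 2*pi - (17/8)*pi


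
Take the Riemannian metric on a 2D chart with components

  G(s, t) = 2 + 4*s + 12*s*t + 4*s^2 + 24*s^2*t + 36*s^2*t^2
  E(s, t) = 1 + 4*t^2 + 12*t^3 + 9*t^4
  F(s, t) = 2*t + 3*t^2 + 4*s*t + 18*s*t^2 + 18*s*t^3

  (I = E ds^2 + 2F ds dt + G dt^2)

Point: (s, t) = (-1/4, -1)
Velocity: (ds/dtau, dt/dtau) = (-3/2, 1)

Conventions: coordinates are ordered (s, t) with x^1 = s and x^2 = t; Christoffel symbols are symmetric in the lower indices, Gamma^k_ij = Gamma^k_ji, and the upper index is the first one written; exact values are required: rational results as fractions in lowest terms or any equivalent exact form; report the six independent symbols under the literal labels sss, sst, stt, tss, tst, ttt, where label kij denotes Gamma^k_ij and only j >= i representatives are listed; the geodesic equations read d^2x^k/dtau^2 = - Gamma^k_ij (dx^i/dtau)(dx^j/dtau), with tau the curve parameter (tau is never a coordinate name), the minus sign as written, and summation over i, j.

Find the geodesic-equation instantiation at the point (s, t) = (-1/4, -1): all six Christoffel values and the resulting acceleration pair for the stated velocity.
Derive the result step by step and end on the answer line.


E = 2, F = 2, G = 5 at the point
E_s = 0, E_t = -8, F_s = -4, F_t = -19/2, G_s = -16, G_t = -6
EG - F^2 = 6;  g^inv = (1/6) * [[5, -2], [-2, 2]]
first-kind symbols [ij,l] = (1/2)(d_i g_jl + d_j g_il - d_l g_ij): [ss,s] = E_s/2 = 0, [ss,t] = F_s - E_t/2 = 0, [st,s] = E_t/2 = -4, [st,t] = G_s/2 = -8, [tt,s] = F_t - G_s/2 = -3/2, [tt,t] = G_t/2 = -3
Gamma^s_ij = (G*[ij,s] - F*[ij,t])/(EG - F^2), Gamma^t_ij = (E*[ij,t] - F*[ij,s])/(EG - F^2)
Gamma_sss = 0, Gamma_sst = -2/3, Gamma_stt = -1/4, Gamma_tss = 0, Gamma_tst = -4/3, Gamma_ttt = -1/2
d^2s/dtau^2 = -(Gamma_sss*(-3/2)^2 + 2*Gamma_sst*(-3/2)*(1) + Gamma_stt*(1)^2) = -7/4
d^2t/dtau^2 = -(Gamma_tss*(-3/2)^2 + 2*Gamma_tst*(-3/2)*(1) + Gamma_ttt*(1)^2) = -7/2

Answer: Gamma_sss = 0, Gamma_sst = -2/3, Gamma_stt = -1/4, Gamma_tss = 0, Gamma_tst = -4/3, Gamma_ttt = -1/2; accelerations (d^2s/dtau^2, d^2t/dtau^2) = (-7/4, -7/2)


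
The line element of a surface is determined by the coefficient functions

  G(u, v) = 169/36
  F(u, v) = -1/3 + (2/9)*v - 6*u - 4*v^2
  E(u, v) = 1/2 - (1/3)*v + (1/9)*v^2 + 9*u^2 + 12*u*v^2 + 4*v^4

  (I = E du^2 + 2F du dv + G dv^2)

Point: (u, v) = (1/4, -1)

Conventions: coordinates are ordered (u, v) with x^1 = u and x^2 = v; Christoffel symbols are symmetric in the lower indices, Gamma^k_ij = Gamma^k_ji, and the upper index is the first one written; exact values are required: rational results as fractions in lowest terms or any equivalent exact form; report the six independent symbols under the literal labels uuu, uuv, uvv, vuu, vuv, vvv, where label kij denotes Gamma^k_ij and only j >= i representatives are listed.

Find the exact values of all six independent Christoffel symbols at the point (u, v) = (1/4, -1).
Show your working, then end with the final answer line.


E = 1225/144, F = -109/18, G = 169/36 at the point
E_u = 33/2, E_v = -203/9, F_u = -6, F_v = 74/9, G_u = 0, G_v = 0
EG - F^2 = 209/64;  g^inv = (64/209) * [[169/36, 109/18], [109/18, 1225/144]]
first-kind symbols [ij,l] = (1/2)(d_i g_jl + d_j g_il - d_l g_ij): [uu,u] = E_u/2 = 33/4, [uu,v] = F_u - E_v/2 = 95/18, [uv,u] = E_v/2 = -203/18, [uv,v] = G_u/2 = 0, [vv,u] = F_v - G_u/2 = 74/9, [vv,v] = G_v/2 = 0
Gamma^u_ij = (G*[ij,u] - F*[ij,v])/(EG - F^2), Gamma^v_ij = (E*[ij,v] - F*[ij,u])/(EG - F^2)

Answer: Gamma_uuu = 366452/16929, Gamma_uuv = -274456/16929, Gamma_uvv = 200096/16929, Gamma_vuu = 491734/16929, Gamma_vuv = -354032/16929, Gamma_vvv = 258112/16929


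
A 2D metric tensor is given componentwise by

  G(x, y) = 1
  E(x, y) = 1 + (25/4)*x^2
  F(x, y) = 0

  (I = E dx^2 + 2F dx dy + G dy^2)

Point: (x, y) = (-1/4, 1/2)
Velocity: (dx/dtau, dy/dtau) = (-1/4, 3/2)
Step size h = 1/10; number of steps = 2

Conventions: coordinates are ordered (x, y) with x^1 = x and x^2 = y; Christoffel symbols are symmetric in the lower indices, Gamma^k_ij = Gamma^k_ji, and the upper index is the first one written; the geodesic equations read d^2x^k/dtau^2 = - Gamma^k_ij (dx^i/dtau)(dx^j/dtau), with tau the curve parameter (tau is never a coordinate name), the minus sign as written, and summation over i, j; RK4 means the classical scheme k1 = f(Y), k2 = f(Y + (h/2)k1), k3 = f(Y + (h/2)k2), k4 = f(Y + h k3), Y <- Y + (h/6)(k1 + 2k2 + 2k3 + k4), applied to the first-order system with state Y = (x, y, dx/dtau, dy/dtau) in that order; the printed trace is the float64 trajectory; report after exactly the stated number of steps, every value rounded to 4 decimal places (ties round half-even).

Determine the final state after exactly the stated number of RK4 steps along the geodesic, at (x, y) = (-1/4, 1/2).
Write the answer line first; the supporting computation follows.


Answer: x = -0.2986, y = 0.8000, dx/dtau = -0.2362, dy/dtau = 1.5000

f(Y) = (dx/dtau, dy/dtau, -Gamma^x_ij Y'^i Y'^j, -Gamma^y_ij Y'^i Y'^j) with the Gammas evaluated at the stage position; h = 0.100000; intermediate values shown to 6 dp
step 0: x = -0.2500, y = 0.5000, dx/dtau = -0.2500, dy/dtau = 1.5000
step 1:
  k1: at (x, y) = (-0.250000, 0.500000), (dx/dtau, dy/dtau) = (-0.250000, 1.500000); Gamma_xxx = -1.123596, Gamma_xxy = 0.000000, Gamma_xyy = 0.000000, Gamma_yxx = 0.000000, Gamma_yxy = 0.000000, Gamma_yyy = 0.000000; k1 = (-0.250000, 1.500000, 0.070225, 0.000000)
  k2: at (x, y) = (-0.262500, 0.575000), (dx/dtau, dy/dtau) = (-0.246489, 1.500000); Gamma_xxx = -1.146758, Gamma_xxy = 0.000000, Gamma_xyy = 0.000000, Gamma_yxx = 0.000000, Gamma_yxy = 0.000000, Gamma_yyy = 0.000000; k2 = (-0.246489, 1.500000, 0.069673, 0.000000)
  k3: at (x, y) = (-0.262324, 0.575000), (dx/dtau, dy/dtau) = (-0.246516, 1.500000); Gamma_xxx = -1.146452, Gamma_xxy = 0.000000, Gamma_xyy = 0.000000, Gamma_yxx = 0.000000, Gamma_yxy = 0.000000, Gamma_yyy = 0.000000; k3 = (-0.246516, 1.500000, 0.069670, 0.000000)
  k4: at (x, y) = (-0.274652, 0.650000), (dx/dtau, dy/dtau) = (-0.243033, 1.500000); Gamma_xxx = -1.166578, Gamma_xxy = 0.000000, Gamma_xyy = 0.000000, Gamma_yxx = 0.000000, Gamma_yxy = 0.000000, Gamma_yyy = 0.000000; k4 = (-0.243033, 1.500000, 0.068904, 0.000000)
  Y <- Y + (h/6)(k1 + 2k2 + 2k3 + k4): x = -0.2747, y = 0.6500, dx/dtau = -0.2430, dy/dtau = 1.5000
step 2:
  k1: at (x, y) = (-0.274651, 0.650000), (dx/dtau, dy/dtau) = (-0.243036, 1.500000); Gamma_xxx = -1.166577, Gamma_xxy = 0.000000, Gamma_xyy = 0.000000, Gamma_yxx = 0.000000, Gamma_yxy = 0.000000, Gamma_yyy = 0.000000; k1 = (-0.243036, 1.500000, 0.068906, 0.000000)
  k2: at (x, y) = (-0.286803, 0.725000), (dx/dtau, dy/dtau) = (-0.239591, 1.500000); Gamma_xxx = -1.183884, Gamma_xxy = 0.000000, Gamma_xyy = 0.000000, Gamma_yxx = 0.000000, Gamma_yxy = 0.000000, Gamma_yyy = 0.000000; k2 = (-0.239591, 1.500000, 0.067960, 0.000000)
  k3: at (x, y) = (-0.286630, 0.725000), (dx/dtau, dy/dtau) = (-0.239638, 1.500000); Gamma_xxx = -1.183655, Gamma_xxy = 0.000000, Gamma_xyy = 0.000000, Gamma_yxx = 0.000000, Gamma_yxy = 0.000000, Gamma_yyy = 0.000000; k3 = (-0.239638, 1.500000, 0.067973, 0.000000)
  k4: at (x, y) = (-0.298615, 0.800000), (dx/dtau, dy/dtau) = (-0.236239, 1.500000); Gamma_xxx = -1.198434, Gamma_xxy = 0.000000, Gamma_xyy = 0.000000, Gamma_yxx = 0.000000, Gamma_yxy = 0.000000, Gamma_yyy = 0.000000; k4 = (-0.236239, 1.500000, 0.066883, 0.000000)
  Y <- Y + (h/6)(k1 + 2k2 + 2k3 + k4): x = -0.2986, y = 0.8000, dx/dtau = -0.2362, dy/dtau = 1.5000


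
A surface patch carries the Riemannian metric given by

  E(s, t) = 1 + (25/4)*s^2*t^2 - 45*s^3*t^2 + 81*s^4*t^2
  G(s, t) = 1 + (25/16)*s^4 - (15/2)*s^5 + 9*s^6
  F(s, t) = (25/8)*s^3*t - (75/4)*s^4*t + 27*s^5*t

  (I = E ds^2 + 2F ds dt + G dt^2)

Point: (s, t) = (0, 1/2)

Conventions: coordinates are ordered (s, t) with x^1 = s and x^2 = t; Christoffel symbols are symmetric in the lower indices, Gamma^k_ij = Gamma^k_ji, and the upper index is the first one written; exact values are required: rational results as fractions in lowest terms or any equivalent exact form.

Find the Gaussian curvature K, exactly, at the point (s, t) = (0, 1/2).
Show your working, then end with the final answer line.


E = 1, F = 0, G = 1, EG - F^2 = 1 at the point
E_s = 0, E_t = 0, F_s = 0, F_t = 0, G_s = 0, G_t = 0
E_tt = 0, F_st = 0, G_ss = 0
K follows from Brioschi's formula, (det M1 - det M2)/(EG - F^2)^2.
M1 = [[-E_tt/2 + F_st - G_ss/2, E_s/2, F_s - E_t/2], [F_t - G_s/2, E, F], [G_t/2, F, G]] = [[0, 0, 0], [0, 1, 0], [0, 0, 1]]; det M1 = 0
M2 = [[0, E_t/2, G_s/2], [E_t/2, E, F], [G_s/2, F, G]] = [[0, 0, 0], [0, 1, 0], [0, 0, 1]]; det M2 = 0
det M1 - det M2 = 0; K = 0 / (1)^2 = 0

Answer: K = 0


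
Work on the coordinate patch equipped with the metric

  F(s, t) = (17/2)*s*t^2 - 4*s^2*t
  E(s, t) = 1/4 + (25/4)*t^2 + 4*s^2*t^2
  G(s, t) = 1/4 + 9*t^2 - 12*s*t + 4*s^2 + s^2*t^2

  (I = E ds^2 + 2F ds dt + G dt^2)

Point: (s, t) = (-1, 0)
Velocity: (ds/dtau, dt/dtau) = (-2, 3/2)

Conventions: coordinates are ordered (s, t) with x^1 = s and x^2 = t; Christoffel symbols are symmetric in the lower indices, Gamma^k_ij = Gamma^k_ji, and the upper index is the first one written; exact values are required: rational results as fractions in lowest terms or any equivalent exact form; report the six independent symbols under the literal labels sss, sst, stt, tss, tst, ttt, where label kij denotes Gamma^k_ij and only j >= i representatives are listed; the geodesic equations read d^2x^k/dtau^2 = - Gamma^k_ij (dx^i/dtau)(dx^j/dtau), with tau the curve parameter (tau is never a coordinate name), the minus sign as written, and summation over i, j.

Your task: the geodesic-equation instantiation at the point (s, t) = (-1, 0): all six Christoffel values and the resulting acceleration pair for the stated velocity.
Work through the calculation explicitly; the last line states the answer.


E = 1/4, F = 0, G = 17/4 at the point
E_s = 0, E_t = 0, F_s = 0, F_t = -4, G_s = -8, G_t = 12
EG - F^2 = 17/16;  g^inv = (16/17) * [[17/4, 0], [0, 1/4]]
first-kind symbols [ij,l] = (1/2)(d_i g_jl + d_j g_il - d_l g_ij): [ss,s] = E_s/2 = 0, [ss,t] = F_s - E_t/2 = 0, [st,s] = E_t/2 = 0, [st,t] = G_s/2 = -4, [tt,s] = F_t - G_s/2 = 0, [tt,t] = G_t/2 = 6
Gamma^s_ij = (G*[ij,s] - F*[ij,t])/(EG - F^2), Gamma^t_ij = (E*[ij,t] - F*[ij,s])/(EG - F^2)
Gamma_sss = 0, Gamma_sst = 0, Gamma_stt = 0, Gamma_tss = 0, Gamma_tst = -16/17, Gamma_ttt = 24/17
d^2s/dtau^2 = -(Gamma_sss*(-2)^2 + 2*Gamma_sst*(-2)*(3/2) + Gamma_stt*(3/2)^2) = 0
d^2t/dtau^2 = -(Gamma_tss*(-2)^2 + 2*Gamma_tst*(-2)*(3/2) + Gamma_ttt*(3/2)^2) = -150/17

Answer: Gamma_sss = 0, Gamma_sst = 0, Gamma_stt = 0, Gamma_tss = 0, Gamma_tst = -16/17, Gamma_ttt = 24/17; accelerations (d^2s/dtau^2, d^2t/dtau^2) = (0, -150/17)


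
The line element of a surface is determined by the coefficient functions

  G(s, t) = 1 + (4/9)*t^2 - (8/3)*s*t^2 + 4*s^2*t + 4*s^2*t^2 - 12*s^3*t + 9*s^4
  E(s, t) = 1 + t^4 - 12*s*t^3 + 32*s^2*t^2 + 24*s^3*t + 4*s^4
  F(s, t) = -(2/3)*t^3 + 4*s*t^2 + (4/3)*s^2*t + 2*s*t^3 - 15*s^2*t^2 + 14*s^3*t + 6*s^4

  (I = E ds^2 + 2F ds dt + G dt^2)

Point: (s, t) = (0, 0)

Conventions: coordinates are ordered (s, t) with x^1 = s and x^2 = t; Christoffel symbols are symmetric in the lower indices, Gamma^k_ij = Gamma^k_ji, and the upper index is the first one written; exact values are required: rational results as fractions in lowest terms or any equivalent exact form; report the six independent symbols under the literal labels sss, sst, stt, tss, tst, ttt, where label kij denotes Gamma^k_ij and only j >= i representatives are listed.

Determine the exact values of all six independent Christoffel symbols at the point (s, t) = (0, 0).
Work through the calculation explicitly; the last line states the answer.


E = 1, F = 0, G = 1 at the point
E_s = 0, E_t = 0, F_s = 0, F_t = 0, G_s = 0, G_t = 0
EG - F^2 = 1;  g^inv = (1) * [[1, 0], [0, 1]]
first-kind symbols [ij,l] = (1/2)(d_i g_jl + d_j g_il - d_l g_ij): [ss,s] = E_s/2 = 0, [ss,t] = F_s - E_t/2 = 0, [st,s] = E_t/2 = 0, [st,t] = G_s/2 = 0, [tt,s] = F_t - G_s/2 = 0, [tt,t] = G_t/2 = 0
Gamma^s_ij = (G*[ij,s] - F*[ij,t])/(EG - F^2), Gamma^t_ij = (E*[ij,t] - F*[ij,s])/(EG - F^2)

Answer: Gamma_sss = 0, Gamma_sst = 0, Gamma_stt = 0, Gamma_tss = 0, Gamma_tst = 0, Gamma_ttt = 0


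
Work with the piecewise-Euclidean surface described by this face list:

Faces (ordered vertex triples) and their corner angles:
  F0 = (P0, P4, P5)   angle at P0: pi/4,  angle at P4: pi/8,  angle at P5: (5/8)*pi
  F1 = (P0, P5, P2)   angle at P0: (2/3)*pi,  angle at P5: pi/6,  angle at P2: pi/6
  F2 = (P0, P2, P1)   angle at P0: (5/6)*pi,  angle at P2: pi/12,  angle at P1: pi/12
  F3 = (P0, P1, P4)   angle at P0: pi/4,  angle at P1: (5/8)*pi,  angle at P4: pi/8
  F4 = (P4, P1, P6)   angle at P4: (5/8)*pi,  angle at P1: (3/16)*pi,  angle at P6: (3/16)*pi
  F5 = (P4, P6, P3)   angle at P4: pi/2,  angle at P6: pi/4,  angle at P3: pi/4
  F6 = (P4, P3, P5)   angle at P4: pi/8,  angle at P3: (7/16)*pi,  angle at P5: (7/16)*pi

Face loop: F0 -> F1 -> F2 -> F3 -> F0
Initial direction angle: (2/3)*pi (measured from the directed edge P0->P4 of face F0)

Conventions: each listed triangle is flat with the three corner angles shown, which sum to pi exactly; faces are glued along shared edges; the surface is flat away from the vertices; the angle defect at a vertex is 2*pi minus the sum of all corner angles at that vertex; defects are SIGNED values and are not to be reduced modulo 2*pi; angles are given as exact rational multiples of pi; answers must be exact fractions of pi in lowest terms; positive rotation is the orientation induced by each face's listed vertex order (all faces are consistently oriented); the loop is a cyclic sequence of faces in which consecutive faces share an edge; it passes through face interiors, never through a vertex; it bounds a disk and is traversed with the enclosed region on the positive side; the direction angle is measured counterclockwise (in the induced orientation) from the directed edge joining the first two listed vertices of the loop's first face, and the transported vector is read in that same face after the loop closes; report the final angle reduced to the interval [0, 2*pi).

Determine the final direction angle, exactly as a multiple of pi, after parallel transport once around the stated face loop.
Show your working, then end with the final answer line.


enclosed vertex P0: corner angles sum to 2*pi, defect = 2*pi - 2*pi = 0
adding the enclosed defects to the starting angle (mod 2*pi, induced orientation) gives the holonomy
final angle = (2/3)*pi + 0 = (2/3)*pi (mod 2*pi)

Answer: final direction angle = (2/3)*pi


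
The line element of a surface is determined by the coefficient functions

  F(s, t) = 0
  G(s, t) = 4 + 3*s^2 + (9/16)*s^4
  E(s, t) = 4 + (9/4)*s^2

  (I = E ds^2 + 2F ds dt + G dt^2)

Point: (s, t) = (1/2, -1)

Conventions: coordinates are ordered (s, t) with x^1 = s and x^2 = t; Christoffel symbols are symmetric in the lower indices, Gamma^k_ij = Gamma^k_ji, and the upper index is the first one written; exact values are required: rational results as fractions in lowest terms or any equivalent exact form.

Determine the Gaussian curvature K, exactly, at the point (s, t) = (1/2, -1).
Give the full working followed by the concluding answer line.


E = 73/16, F = 0, G = 1225/256, EG - F^2 = 89425/4096 at the point
E_s = 9/4, E_t = 0, F_s = 0, F_t = 0, G_s = 105/32, G_t = 0
E_tt = 0, F_st = 0, G_ss = 123/16
Apply the Brioschi formula K = (det M1 - det M2)/(EG - F^2)^2 over the derivative matrices of E, F, G.
M1 = [[-E_tt/2 + F_st - G_ss/2, E_s/2, F_s - E_t/2], [F_t - G_s/2, E, F], [G_t/2, F, G]] = [[-123/32, 9/8, 0], [-105/64, 73/16, 0], [0, 0, 1225/256]]; det M1 = -4920825/65536
M2 = [[0, E_t/2, G_s/2], [E_t/2, E, F], [G_s/2, F, G]] = [[0, 0, 105/64], [0, 73/16, 0], [105/64, 0, 1225/256]]; det M2 = -804825/65536
det M1 - det M2 = -128625/2048; K = -128625/2048 / (89425/4096)^2 = -24576/186515

Answer: K = -24576/186515


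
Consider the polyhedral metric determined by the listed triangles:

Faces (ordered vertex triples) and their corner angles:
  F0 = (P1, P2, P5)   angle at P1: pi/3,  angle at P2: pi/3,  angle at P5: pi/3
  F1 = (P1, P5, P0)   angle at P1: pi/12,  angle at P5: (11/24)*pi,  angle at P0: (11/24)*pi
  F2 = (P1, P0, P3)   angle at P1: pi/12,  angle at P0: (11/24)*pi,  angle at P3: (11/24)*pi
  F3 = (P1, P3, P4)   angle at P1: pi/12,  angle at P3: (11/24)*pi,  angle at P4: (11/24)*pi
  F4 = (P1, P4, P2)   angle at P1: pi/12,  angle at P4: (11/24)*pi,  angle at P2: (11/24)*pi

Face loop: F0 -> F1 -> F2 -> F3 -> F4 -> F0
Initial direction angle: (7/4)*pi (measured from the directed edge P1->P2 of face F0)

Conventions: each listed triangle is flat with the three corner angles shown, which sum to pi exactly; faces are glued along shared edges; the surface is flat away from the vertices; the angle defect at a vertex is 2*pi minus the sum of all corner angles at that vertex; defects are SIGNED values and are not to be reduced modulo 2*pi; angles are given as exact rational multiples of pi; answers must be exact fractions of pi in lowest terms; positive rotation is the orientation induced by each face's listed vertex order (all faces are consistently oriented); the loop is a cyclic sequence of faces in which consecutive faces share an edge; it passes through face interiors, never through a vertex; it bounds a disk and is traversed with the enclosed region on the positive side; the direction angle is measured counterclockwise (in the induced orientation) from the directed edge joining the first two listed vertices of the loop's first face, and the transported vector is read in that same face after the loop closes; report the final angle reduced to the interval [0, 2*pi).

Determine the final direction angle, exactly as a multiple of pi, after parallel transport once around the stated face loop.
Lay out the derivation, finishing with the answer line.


enclosed vertex P1: corner angles sum to (2/3)*pi, defect = 2*pi - (2/3)*pi = (4/3)*pi
holonomy = initial angle + sum of enclosed defects (mod 2*pi), positive in the induced orientation
final angle = (7/4)*pi + (4/3)*pi = (13/12)*pi (mod 2*pi)

Answer: final direction angle = (13/12)*pi


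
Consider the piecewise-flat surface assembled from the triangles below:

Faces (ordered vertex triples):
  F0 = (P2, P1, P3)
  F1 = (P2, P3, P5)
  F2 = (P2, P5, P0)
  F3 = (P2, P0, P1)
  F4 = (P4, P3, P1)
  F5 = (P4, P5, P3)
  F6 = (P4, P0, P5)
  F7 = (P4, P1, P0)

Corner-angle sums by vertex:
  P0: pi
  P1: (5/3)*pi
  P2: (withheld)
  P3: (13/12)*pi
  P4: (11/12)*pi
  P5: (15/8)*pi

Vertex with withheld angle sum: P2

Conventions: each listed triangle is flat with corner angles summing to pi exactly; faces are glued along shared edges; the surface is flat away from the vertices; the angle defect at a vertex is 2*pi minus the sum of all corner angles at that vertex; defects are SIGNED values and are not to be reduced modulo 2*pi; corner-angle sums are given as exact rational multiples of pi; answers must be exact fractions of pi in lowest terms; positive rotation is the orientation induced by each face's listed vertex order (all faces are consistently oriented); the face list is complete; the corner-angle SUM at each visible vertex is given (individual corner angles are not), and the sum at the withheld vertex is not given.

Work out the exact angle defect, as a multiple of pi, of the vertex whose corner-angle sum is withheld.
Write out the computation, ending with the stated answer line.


V = 6, E = 12, F = 8; chi = V - E + F = 2
Gauss-Bonnet: total defect = 2*pi*chi = 4*pi; visible defects sum to (83/24)*pi

Answer: defect(P2) = (13/24)*pi


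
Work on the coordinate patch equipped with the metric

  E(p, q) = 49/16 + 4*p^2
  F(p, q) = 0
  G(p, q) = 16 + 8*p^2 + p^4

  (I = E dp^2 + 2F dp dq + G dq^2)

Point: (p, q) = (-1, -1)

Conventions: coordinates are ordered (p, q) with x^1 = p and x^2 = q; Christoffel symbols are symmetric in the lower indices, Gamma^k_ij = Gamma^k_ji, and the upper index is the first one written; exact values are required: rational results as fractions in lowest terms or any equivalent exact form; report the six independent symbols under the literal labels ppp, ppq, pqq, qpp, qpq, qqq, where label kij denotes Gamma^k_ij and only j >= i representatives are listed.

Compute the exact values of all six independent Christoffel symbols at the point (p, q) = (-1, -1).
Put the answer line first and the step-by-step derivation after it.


Answer: Gamma_ppp = -64/113, Gamma_ppq = 0, Gamma_pqq = 160/113, Gamma_qpp = 0, Gamma_qpq = -2/5, Gamma_qqq = 0

E = 113/16, F = 0, G = 25 at the point
E_p = -8, E_q = 0, F_p = 0, F_q = 0, G_p = -20, G_q = 0
EG - F^2 = 2825/16;  g^inv = (16/2825) * [[25, 0], [0, 113/16]]
first-kind symbols [ij,l] = (1/2)(d_i g_jl + d_j g_il - d_l g_ij): [pp,p] = E_p/2 = -4, [pp,q] = F_p - E_q/2 = 0, [pq,p] = E_q/2 = 0, [pq,q] = G_p/2 = -10, [qq,p] = F_q - G_p/2 = 10, [qq,q] = G_q/2 = 0
Gamma^p_ij = (G*[ij,p] - F*[ij,q])/(EG - F^2), Gamma^q_ij = (E*[ij,q] - F*[ij,p])/(EG - F^2)


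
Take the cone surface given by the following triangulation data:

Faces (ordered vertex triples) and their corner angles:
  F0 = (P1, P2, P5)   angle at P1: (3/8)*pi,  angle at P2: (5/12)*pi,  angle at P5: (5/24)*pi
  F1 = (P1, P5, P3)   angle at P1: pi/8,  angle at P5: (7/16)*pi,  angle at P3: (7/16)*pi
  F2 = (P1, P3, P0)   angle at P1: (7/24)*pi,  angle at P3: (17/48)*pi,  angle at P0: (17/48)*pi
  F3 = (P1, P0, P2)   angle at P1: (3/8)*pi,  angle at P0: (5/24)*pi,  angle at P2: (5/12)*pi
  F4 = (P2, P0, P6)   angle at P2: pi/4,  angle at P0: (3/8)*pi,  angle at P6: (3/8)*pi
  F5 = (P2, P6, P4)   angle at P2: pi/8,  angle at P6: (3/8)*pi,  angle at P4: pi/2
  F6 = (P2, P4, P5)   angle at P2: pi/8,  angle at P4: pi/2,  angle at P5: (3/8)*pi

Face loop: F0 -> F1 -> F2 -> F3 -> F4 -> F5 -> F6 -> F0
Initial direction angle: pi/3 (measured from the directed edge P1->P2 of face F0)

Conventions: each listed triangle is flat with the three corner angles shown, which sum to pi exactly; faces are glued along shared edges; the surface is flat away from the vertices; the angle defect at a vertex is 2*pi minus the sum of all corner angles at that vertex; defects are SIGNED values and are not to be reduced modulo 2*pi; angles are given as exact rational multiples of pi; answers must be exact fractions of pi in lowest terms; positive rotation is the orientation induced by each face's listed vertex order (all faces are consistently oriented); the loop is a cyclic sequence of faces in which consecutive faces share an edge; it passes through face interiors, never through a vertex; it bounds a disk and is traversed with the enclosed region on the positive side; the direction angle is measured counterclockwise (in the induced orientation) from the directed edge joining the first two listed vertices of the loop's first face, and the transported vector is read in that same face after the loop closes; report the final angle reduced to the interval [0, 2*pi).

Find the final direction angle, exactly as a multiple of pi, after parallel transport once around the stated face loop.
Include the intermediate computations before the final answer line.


enclosed vertex P1: corner angles sum to (7/6)*pi, defect = 2*pi - (7/6)*pi = (5/6)*pi
enclosed vertex P2: corner angles sum to (4/3)*pi, defect = 2*pi - (4/3)*pi = (2/3)*pi
the rotation equals the total enclosed defect, so the final angle is initial + defects (mod 2*pi)
final angle = pi/3 + (3/2)*pi = (11/6)*pi (mod 2*pi)

Answer: final direction angle = (11/6)*pi


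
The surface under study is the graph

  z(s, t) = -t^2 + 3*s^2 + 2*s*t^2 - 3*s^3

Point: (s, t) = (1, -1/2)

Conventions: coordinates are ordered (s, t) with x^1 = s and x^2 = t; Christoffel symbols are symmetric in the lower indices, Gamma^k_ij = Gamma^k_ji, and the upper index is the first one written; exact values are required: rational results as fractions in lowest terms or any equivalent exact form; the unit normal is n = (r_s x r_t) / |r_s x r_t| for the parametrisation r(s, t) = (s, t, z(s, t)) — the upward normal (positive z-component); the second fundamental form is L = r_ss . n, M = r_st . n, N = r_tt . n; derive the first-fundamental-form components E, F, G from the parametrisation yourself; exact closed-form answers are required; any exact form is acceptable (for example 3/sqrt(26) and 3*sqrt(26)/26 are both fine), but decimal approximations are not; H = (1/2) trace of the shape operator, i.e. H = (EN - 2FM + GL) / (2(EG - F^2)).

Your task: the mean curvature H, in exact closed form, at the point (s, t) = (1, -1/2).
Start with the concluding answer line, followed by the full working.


Answer: H = 2*sqrt(33)/1089

z_s = -5/2, z_t = -1, z_ss = -12, z_st = -2, z_tt = 2
E = 29/4, F = 5/2, G = 2; answer radicand W^2 = 33/4
unnormalised second-form numerators: l = -12, m = -2, n = 2; L = l/sqrt(33/4), and similarly M = m/sqrt(W^2), N = n/sqrt(W^2)
H = (E*n - 2*F*m + G*l) / (2*(EG - F^2)*sqrt(W^2)); E*n - 2*F*m + G*l = 1/2, EG - F^2 = 33/4, so H = (1/33)/sqrt(33/4)


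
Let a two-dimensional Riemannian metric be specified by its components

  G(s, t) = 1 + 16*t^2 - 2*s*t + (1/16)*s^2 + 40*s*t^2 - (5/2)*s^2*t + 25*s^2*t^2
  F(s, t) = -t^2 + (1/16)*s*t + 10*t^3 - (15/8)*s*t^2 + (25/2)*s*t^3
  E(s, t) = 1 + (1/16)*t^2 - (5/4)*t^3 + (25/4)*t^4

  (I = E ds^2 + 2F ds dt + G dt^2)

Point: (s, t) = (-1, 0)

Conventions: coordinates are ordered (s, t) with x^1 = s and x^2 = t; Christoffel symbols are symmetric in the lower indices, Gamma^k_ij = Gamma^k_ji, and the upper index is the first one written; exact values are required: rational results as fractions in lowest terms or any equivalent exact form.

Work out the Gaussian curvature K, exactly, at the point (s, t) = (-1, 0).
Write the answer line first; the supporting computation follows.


Answer: K = -16/289

E = 1, F = 0, G = 17/16, EG - F^2 = 17/16 at the point
E_s = 0, E_t = 0, F_s = 0, F_t = -1/16, G_s = -1/8, G_t = -1/2
E_tt = 1/8, F_st = 1/16, G_ss = 1/8
Using the Brioschi determinant formula for K from the metric derivatives:
M1 = [[-E_tt/2 + F_st - G_ss/2, E_s/2, F_s - E_t/2], [F_t - G_s/2, E, F], [G_t/2, F, G]] = [[-1/16, 0, 0], [0, 1, 0], [-1/4, 0, 17/16]]; det M1 = -17/256
M2 = [[0, E_t/2, G_s/2], [E_t/2, E, F], [G_s/2, F, G]] = [[0, 0, -1/16], [0, 1, 0], [-1/16, 0, 17/16]]; det M2 = -1/256
det M1 - det M2 = -1/16; K = -1/16 / (17/16)^2 = -16/289


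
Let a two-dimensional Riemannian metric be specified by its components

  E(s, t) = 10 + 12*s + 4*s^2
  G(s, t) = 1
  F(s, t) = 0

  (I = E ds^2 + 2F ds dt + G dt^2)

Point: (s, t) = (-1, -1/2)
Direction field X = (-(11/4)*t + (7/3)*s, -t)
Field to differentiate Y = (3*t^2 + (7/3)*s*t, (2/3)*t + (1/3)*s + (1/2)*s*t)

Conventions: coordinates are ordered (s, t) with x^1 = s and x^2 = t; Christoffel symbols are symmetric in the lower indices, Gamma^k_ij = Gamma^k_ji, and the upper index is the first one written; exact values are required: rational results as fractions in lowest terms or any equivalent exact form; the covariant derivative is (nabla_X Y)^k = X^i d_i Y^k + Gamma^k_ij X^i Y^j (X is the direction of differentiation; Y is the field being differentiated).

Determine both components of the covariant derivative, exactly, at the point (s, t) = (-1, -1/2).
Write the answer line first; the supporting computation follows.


Answer: (nabla_X Y)^s = -325/96, (nabla_X Y)^t = 1/288

E = 2, F = 0, G = 1 at the point
E_s = 4, E_t = 0, F_s = 0, F_t = 0, G_s = 0, G_t = 0
EG - F^2 = 2;  g^inv = (1/2) * [[1, 0], [0, 2]]
first-kind symbols [ij,l] = (1/2)(d_i g_jl + d_j g_il - d_l g_ij): [ss,s] = E_s/2 = 2, [ss,t] = F_s - E_t/2 = 0, [st,s] = E_t/2 = 0, [st,t] = G_s/2 = 0, [tt,s] = F_t - G_s/2 = 0, [tt,t] = G_t/2 = 0
Gamma^s_ij = (G*[ij,s] - F*[ij,t])/(EG - F^2), Gamma^t_ij = (E*[ij,t] - F*[ij,s])/(EG - F^2)
Gamma_sss = 1, Gamma_sst = 0, Gamma_stt = 0, Gamma_tss = 0, Gamma_tst = 0, Gamma_ttt = 0
X = (-23/24, 1/2), Y = (23/12, -5/12) at the point


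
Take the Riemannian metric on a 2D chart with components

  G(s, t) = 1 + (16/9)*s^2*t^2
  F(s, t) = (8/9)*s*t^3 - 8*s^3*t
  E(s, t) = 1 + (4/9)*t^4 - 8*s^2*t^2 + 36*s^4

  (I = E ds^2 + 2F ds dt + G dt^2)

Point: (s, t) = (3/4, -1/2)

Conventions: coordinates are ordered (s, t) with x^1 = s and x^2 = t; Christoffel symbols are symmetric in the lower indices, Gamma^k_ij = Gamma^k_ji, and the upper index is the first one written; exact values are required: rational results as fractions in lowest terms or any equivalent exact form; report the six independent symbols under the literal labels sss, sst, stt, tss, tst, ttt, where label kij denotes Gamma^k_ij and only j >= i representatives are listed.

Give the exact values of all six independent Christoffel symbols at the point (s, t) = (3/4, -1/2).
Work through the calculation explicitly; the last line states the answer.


E = 6505/576, F = 77/48, G = 5/4 at the point
E_s = 231/4, E_t = 77/18, F_s = 239/36, F_t = -23/8, G_s = 2/3, G_t = -1
EG - F^2 = 6649/576;  g^inv = (576/6649) * [[5/4, -77/48], [-77/48, 6505/576]]
first-kind symbols [ij,l] = (1/2)(d_i g_jl + d_j g_il - d_l g_ij): [ss,s] = E_s/2 = 231/8, [ss,t] = F_s - E_t/2 = 9/2, [st,s] = E_t/2 = 77/36, [st,t] = G_s/2 = 1/3, [tt,s] = F_t - G_s/2 = -77/24, [tt,t] = G_t/2 = -1/2
Gamma^s_ij = (G*[ij,s] - F*[ij,t])/(EG - F^2), Gamma^t_ij = (E*[ij,t] - F*[ij,s])/(EG - F^2)

Answer: Gamma_sss = 16632/6649, Gamma_sst = 1232/6649, Gamma_stt = -1848/6649, Gamma_tss = 2592/6649, Gamma_tst = 192/6649, Gamma_ttt = -288/6649


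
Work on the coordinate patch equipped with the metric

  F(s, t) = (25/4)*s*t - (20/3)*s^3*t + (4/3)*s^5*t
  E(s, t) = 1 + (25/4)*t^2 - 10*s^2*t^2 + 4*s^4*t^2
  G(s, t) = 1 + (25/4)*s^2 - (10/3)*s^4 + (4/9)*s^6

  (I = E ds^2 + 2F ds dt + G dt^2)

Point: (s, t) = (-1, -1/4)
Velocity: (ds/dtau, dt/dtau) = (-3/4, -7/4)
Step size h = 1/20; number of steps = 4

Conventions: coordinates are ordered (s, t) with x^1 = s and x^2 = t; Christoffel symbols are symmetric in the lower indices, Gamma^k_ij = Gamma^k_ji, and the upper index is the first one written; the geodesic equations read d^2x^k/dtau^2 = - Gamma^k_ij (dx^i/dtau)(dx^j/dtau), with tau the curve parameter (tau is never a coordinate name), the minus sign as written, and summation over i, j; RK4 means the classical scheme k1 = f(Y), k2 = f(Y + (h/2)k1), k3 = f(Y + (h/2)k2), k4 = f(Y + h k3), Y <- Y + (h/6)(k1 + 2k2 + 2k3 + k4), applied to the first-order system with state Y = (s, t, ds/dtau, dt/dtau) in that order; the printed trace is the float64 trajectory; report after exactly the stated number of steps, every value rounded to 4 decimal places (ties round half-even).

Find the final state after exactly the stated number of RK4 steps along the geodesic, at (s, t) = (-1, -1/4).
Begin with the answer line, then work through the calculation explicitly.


Answer: s = -1.1499, t = -0.6009, ds/dtau = -0.7494, dt/dtau = -1.7960

f(Y) = (ds/dtau, dt/dtau, -Gamma^s_ij Y'^i Y'^j, -Gamma^t_ij Y'^i Y'^j) with the Gammas evaluated at the stage position; h = 0.050000; intermediate values shown to 6 dp
step 0: s = -1.0000, t = -0.2500, ds/dtau = -0.7500, dt/dtau = -1.7500
step 1:
  k1: at (s, t) = (-1.000000, -0.250000), (ds/dtau, dt/dtau) = (-0.750000, -1.750000); Gamma_sss = 0.028560, Gamma_sst = -0.014280, Gamma_stt = 0.000000, Gamma_tss = 0.418881, Gamma_tst = -0.209441, Gamma_ttt = 0.000000; k1 = (-0.750000, -1.750000, 0.021420, 0.314161)
  k2: at (s, t) = (-1.018750, -0.293750), (ds/dtau, dt/dtau) = (-0.749464, -1.742146); Gamma_sss = 0.033842, Gamma_sst = -0.011996, Gamma_stt = 0.000000, Gamma_tss = 0.500155, Gamma_tst = -0.177284, Gamma_ttt = 0.000000; k2 = (-0.749464, -1.742146, 0.012316, 0.182015)
  k3: at (s, t) = (-1.018737, -0.293554), (ds/dtau, dt/dtau) = (-0.749692, -1.745450); Gamma_sss = 0.033801, Gamma_sst = -0.011991, Gamma_stt = 0.000000, Gamma_tss = 0.499817, Gamma_tst = -0.177307, Gamma_ttt = 0.000000; k3 = (-0.749692, -1.745450, 0.012384, 0.183115)
  k4: at (s, t) = (-1.037485, -0.337272), (ds/dtau, dt/dtau) = (-0.749381, -1.740844); Gamma_sss = 0.036975, Gamma_sst = -0.009173, Gamma_stt = 0.000000, Gamma_tss = 0.583821, Gamma_tst = -0.144844, Gamma_ttt = 0.000000; k4 = (-0.749381, -1.740844, 0.003170, 0.050057)
  Y <- Y + (h/6)(k1 + 2k2 + 2k3 + k4): s = -1.0375, t = -0.3372, ds/dtau = -0.7494, dt/dtau = -1.7409
step 2:
  k1: at (s, t) = (-1.037481, -0.337217), (ds/dtau, dt/dtau) = (-0.749383, -1.740879); Gamma_sss = 0.036965, Gamma_sst = -0.009173, Gamma_stt = 0.000000, Gamma_tss = 0.583723, Gamma_tst = -0.144851, Gamma_ttt = 0.000000; k1 = (-0.749383, -1.740879, 0.003175, 0.050136)
  k2: at (s, t) = (-1.056215, -0.380739), (ds/dtau, dt/dtau) = (-0.749304, -1.739626); Gamma_sss = 0.036984, Gamma_sst = -0.006181, Gamma_stt = 0.000000, Gamma_tss = 0.670312, Gamma_tst = -0.112020, Gamma_ttt = 0.000000; k2 = (-0.749304, -1.739626, -0.004652, -0.084313)
  k3: at (s, t) = (-1.056213, -0.380708), (ds/dtau, dt/dtau) = (-0.749500, -1.742987); Gamma_sss = 0.036979, Gamma_sst = -0.006181, Gamma_stt = 0.000000, Gamma_tss = 0.670256, Gamma_tst = -0.112024, Gamma_ttt = 0.000000; k3 = (-0.749500, -1.742987, -0.004625, -0.083828)
  k4: at (s, t) = (-1.074956, -0.424366), (ds/dtau, dt/dtau) = (-0.749615, -1.745071); Gamma_sss = 0.032779, Gamma_sst = -0.003394, Gamma_stt = 0.000000, Gamma_tss = 0.760105, Gamma_tst = -0.078706, Gamma_ttt = 0.000000; k4 = (-0.749615, -1.745071, -0.009539, -0.221205)
  Y <- Y + (h/6)(k1 + 2k2 + 2k3 + k4): s = -1.0750, t = -0.4243, ds/dtau = -0.7496, dt/dtau = -1.7451
step 3:
  k1: at (s, t) = (-1.074952, -0.424310), (ds/dtau, dt/dtau) = (-0.749591, -1.745107); Gamma_sss = 0.032772, Gamma_sst = -0.003394, Gamma_stt = 0.000000, Gamma_tss = 0.760002, Gamma_tst = -0.078712, Gamma_ttt = 0.000000; k1 = (-0.749591, -1.745107, -0.009534, -0.221107)
  k2: at (s, t) = (-1.093692, -0.467938), (ds/dtau, dt/dtau) = (-0.749829, -1.750635); Gamma_sss = 0.023075, Gamma_sst = -0.001214, Gamma_stt = 0.000000, Gamma_tss = 0.852798, Gamma_tst = -0.044855, Gamma_ttt = 0.000000; k2 = (-0.749829, -1.750635, -0.009788, -0.361719)
  k3: at (s, t) = (-1.093698, -0.468076), (ds/dtau, dt/dtau) = (-0.749836, -1.754150); Gamma_sss = 0.023084, Gamma_sst = -0.001213, Gamma_stt = 0.000000, Gamma_tss = 0.853055, Gamma_tst = -0.044845, Gamma_ttt = 0.000000; k3 = (-0.749836, -1.754150, -0.009787, -0.361663)
  k4: at (s, t) = (-1.112444, -0.512018), (ds/dtau, dt/dtau) = (-0.750080, -1.763190); Gamma_sss = 0.006504, Gamma_sst = -0.000071, Gamma_stt = 0.000000, Gamma_tss = 0.949285, Gamma_tst = -0.010389, Gamma_ttt = 0.000000; k4 = (-0.750080, -1.763190, -0.003471, -0.506607)
  Y <- Y + (h/6)(k1 + 2k2 + 2k3 + k4): s = -1.1124, t = -0.5120, ds/dtau = -0.7500, dt/dtau = -1.7632
step 4:
  k1: at (s, t) = (-1.112444, -0.511959), (ds/dtau, dt/dtau) = (-0.750026, -1.763228); Gamma_sss = 0.006503, Gamma_sst = -0.000071, Gamma_stt = 0.000000, Gamma_tss = 0.949176, Gamma_tst = -0.010390, Gamma_ttt = 0.000000; k1 = (-0.750026, -1.763228, -0.003470, -0.506469)
  k2: at (s, t) = (-1.131195, -0.556040), (ds/dtau, dt/dtau) = (-0.750112, -1.775890); Gamma_sss = -0.018521, Gamma_sst = -0.000436, Gamma_stt = 0.000000, Gamma_tss = 1.048162, Gamma_tst = 0.024664, Gamma_ttt = 0.000000; k2 = (-0.750112, -1.775890, 0.011582, -0.655480)
  k3: at (s, t) = (-1.131197, -0.556356), (ds/dtau, dt/dtau) = (-0.749736, -1.779615); Gamma_sss = -0.018545, Gamma_sst = -0.000436, Gamma_stt = 0.000000, Gamma_tss = 1.048760, Gamma_tst = 0.024669, Gamma_ttt = 0.000000; k3 = (-0.749736, -1.779615, 0.011588, -0.655340)
  k4: at (s, t) = (-1.149931, -0.600940), (ds/dtau, dt/dtau) = (-0.749446, -1.795995); Gamma_sss = -0.053751, Gamma_sst = -0.002813, Gamma_stt = 0.000000, Gamma_tss = 1.150546, Gamma_tst = 0.060222, Gamma_ttt = 0.000000; k4 = (-0.749446, -1.795995, 0.037764, -0.808346)
  Y <- Y + (h/6)(k1 + 2k2 + 2k3 + k4): s = -1.1499, t = -0.6009, ds/dtau = -0.7494, dt/dtau = -1.7960
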